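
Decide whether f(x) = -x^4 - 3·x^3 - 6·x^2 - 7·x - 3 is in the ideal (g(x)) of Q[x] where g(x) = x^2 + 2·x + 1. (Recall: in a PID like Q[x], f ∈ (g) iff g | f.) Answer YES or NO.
YES

In Q[x] the ideal (g) consists of all multiples of g, so f ∈ (g) iff g | f, i.e. iff the remainder of f on division by g is 0. Divide f by g (g is monic, so eliminate the leading term of the running remainder at each step):
  leading term -x^4: subtract (-x^2)·g(x) = -x^4 - 2·x^3 - x^2, leaving -x^3 - 5·x^2 - 7·x - 3
  leading term -x^3: subtract (-x)·g(x) = -x^3 - 2·x^2 - x, leaving -3·x^2 - 6·x - 3
  leading term -3·x^2: subtract (-3)·g(x) = -3·x^2 - 6·x - 3, leaving 0
The remainder is 0, so f(x) = g(x) · h(x) with h(x) = -x^2 - x - 3. Hence g | f, i.e. f ∈ (g).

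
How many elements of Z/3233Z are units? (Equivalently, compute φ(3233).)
An element a ∈ Z/3233Z is a unit iff gcd(a, 3233) = 1, so the number of units is φ(3233). φ is multiplicative, with φ(p^e) = p^e − p^(e−1). Factorise 3233 = 53 · 61. Then
  φ(3233) = (53 − 1) · (61 − 1) = 52 · 60 = 3120.

Final answer: Z/3233Z has φ(3233) = 3120 units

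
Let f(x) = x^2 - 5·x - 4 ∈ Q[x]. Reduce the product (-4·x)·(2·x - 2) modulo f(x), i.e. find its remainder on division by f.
a · b ≡ -32·x - 32 (mod f(x))

First multiply in Q[x] without reducing: a · b = -8·x^2 + 8·x. Now divide by f(x) = x^2 - 5·x - 4, eliminating the leading term at each step:
  leading term -8·x^2: subtract (-8)·f(x) = -8·x^2 + 40·x + 32, leaving -32·x - 32
The degree is now < 2, so this is the remainder. Hence a · b ≡ -32·x - 32 in Q[x]/(f).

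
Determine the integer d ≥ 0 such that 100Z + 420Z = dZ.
In the PID Z, (a, b) is generated by gcd(a, b). Compute gcd(420, 100) with the extended Euclidean algorithm, tracking rows (r, s, t) with s·420 + t·100 = r:
  row A: (420, 1, 0)   [1·420 + 0·100 = 420]
  row B: (100, 0, 1)   [0·420 + 1·100 = 100]
  420 = 4·100 + 20   → row C = row A − 4·row B = (20, 1, −4)   [check: 1·420 − 4·100 = 20]
  100 = 5·20 + 0   → remainder 0, stop. gcd = 20 (last nonzero row C).
So gcd(100, 420) = 20, with Bézout identity 1·420 − 4·100 = 20. Containment (⊇): the Bézout identity exhibits 20 as an element of (100, 420), giving (20) ⊆ (100, 420). Containment (⊆): since 20 | 100 and 20 | 420 (100 = 20·5, 420 = 20·21), every Z-linear combination of 100 and 420 is divisible by 20, so (100, 420) ⊆ (20). Therefore (100, 420) = (20), d = 20.

Final answer: (100, 420) = (20); d = 20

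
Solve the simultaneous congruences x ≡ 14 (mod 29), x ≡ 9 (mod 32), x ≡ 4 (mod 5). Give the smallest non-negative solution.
The moduli 29, 32, 5 are pairwise coprime, so by the CRT there is a unique solution mod 29·32·5 = 4640.
Solve by successive substitution. Start with x ≡ 14 (mod 29).
  Combine with x ≡ 9 (mod 32): write x = 14 + 29·t and require 14 + 29·t ≡ 9 (mod 32), i.e. 29·t ≡ 9 − 14 ≡ 27 (mod 32). Since 29^(−1) ≡ 21 (mod 32), t ≡ 21·27 ≡ 23 (mod 32). So x ≡ 14 + 29·23 = 681 (mod 928).
  Combine with x ≡ 4 (mod 5): write x = 681 + 928·t and require 681 + 928·t ≡ 4 (mod 5), i.e. 928·t ≡ 4 − 681 ≡ 3 (mod 5). Since 928^(−1) ≡ 2 (mod 5) (928 ≡ 3 (mod 5)), t ≡ 2·3 ≡ 1 (mod 5). So x ≡ 681 + 928·1 = 1609 (mod 4640).
Unique solution in [0, 4640): x = 1609.

Final answer: x ≡ 1609 (mod 4640); the representative in [0, 4640) is 1609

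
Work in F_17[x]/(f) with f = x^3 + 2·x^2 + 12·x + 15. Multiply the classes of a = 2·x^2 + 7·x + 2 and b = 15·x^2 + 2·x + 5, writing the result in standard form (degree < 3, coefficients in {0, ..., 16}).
a · b ≡ 4·x^2 + 4·x + 6 (mod f(x))

Multiply as integer polynomials: a · b = 30·x^4 + 109·x^3 + 54·x^2 + 39·x + 10. Reducing coefficients mod 17: a · b ≡ 13·x^4 + 7·x^3 + 3·x^2 + 5·x + 10. Now divide by f(x) = x^3 + 2·x^2 + 12·x + 15 in F_17[x], eliminating the leading term at each step:
  leading term 13·x^4: subtract (13·x)·f(x) = 13·x^4 + 9·x^3 + 3·x^2 + 8·x, leaving 15·x^3 + 14·x + 10 (coefficients mod 17)
  leading term 15·x^3: subtract (15)·f(x) = 15·x^3 + 13·x^2 + 10·x + 4, leaving 4·x^2 + 4·x + 6 (coefficients mod 17)
The degree is now < 3, so this is the remainder. Hence a · b ≡ 4·x^2 + 4·x + 6 in F_17[x]/(f).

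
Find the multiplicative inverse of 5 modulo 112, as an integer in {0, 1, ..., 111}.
Apply the extended Euclidean algorithm to (112, 5), tracking rows (r, s, t) with s·112 + t·5 = r. Each division r_prev = q·r_cur + r_new produces the new row as (previous row) − q·(current row):
  row A: (112, 1, 0)   [1·112 + 0·5 = 112]
  row B: (5, 0, 1)   [0·112 + 1·5 = 5]
  112 = 22·5 + 2   → row C = row A − 22·row B = (2, 1, −22)   [check: 1·112 − 22·5 = 2]
  5 = 2·2 + 1   → row D = row B − 2·row C = (1, −2, 45)   [check: −2·112 + 45·5 = 1]
  2 = 2·1 + 0   → remainder 0, stop. gcd = 1 (last nonzero row D).
The gcd is 1, so 5 is invertible mod 112. The last nonzero row gives −2·112 + 45·5 = 1, so t = 45. So 5^(−1) ≡ 45 (mod 112). Verify: 5 · 45 = 225 ≡ 1 (mod 112). ✓

Final answer: 5^(−1) ≡ 45 (mod 112)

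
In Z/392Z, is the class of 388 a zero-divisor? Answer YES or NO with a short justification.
YES

gcd(388, 392) = 4 > 1, so 388 is not a unit in Z/392Z. In Z/nZ every nonzero non-unit is a zero-divisor: explicitly, take b = 392/gcd = 98 ≠ 0 (mod 392); then 388·98 = 38024 = 97·392, i.e. 388·98 ≡ 0 (mod 392). So 388 is a zero-divisor.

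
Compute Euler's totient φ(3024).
φ is multiplicative, with φ(p^e) = p^e − p^(e−1). Factorise 3024 = 2^4 · 3^3 · 7. Then
  φ(3024) = (2^4 − 2^3) · (3^3 − 3^2) · (7 − 1) = 8 · 18 · 6 = 864.

Final answer: φ(3024) = 864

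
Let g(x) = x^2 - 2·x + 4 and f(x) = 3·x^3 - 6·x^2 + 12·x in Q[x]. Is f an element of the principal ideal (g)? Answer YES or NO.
YES

In Q[x] the ideal (g) consists of all multiples of g, so f ∈ (g) iff g | f, i.e. iff the remainder of f on division by g is 0. Divide f by g (g is monic, so eliminate the leading term of the running remainder at each step):
  leading term 3·x^3: subtract (3·x)·g(x) = 3·x^3 - 6·x^2 + 12·x, leaving 0
The remainder is 0, so f(x) = g(x) · h(x) with h(x) = 3·x. Hence g | f, i.e. f ∈ (g).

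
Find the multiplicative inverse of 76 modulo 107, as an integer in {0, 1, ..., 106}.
76^(−1) ≡ 69 (mod 107)

Apply the extended Euclidean algorithm to (107, 76), tracking rows (r, s, t) with s·107 + t·76 = r. Each division r_prev = q·r_cur + r_new produces the new row as (previous row) − q·(current row):
  row A: (107, 1, 0)   [1·107 + 0·76 = 107]
  row B: (76, 0, 1)   [0·107 + 1·76 = 76]
  107 = 1·76 + 31   → row C = row A − 1·row B = (31, 1, −1)   [check: 1·107 − 1·76 = 31]
  76 = 2·31 + 14   → row D = row B − 2·row C = (14, −2, 3)   [check: −2·107 + 3·76 = 14]
  31 = 2·14 + 3   → row E = row C − 2·row D = (3, 5, −7)   [check: 5·107 − 7·76 = 3]
  14 = 4·3 + 2   → row F = row D − 4·row E = (2, −22, 31)   [check: −22·107 + 31·76 = 2]
  3 = 1·2 + 1   → row G = row E − 1·row F = (1, 27, −38)   [check: 27·107 − 38·76 = 1]
  2 = 2·1 + 0   → remainder 0, stop. gcd = 1 (last nonzero row G).
The gcd is 1, so 76 is invertible mod 107. The last nonzero row gives 27·107 − 38·76 = 1, so t = −38. So 76^(−1) ≡ −38 ≡ 69 (mod 107). Verify: 76 · 69 = 5244 ≡ 1 (mod 107). ✓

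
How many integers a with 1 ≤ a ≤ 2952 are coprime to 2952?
960

The number of a ∈ {1, ..., 2952} with gcd(a, 2952) = 1 is by definition Euler's totient φ(2952). φ is multiplicative, with φ(p^e) = p^e − p^(e−1). Factorise 2952 = 2^3 · 3^2 · 41. Then
  φ(2952) = (2^3 − 2^2) · (3^2 − 3^1) · (41 − 1) = 4 · 6 · 40 = 960.
So there are 960 such integers.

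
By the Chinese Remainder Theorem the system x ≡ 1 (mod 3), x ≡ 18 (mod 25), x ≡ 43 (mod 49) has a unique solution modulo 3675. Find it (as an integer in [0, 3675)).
The moduli 3, 25, 49 are pairwise coprime, so by the CRT there is a unique solution mod 3·25·49 = 3675.
Solve by successive substitution. Start with x ≡ 1 (mod 3).
  Combine with x ≡ 18 (mod 25): write x = 1 + 3·t and require 1 + 3·t ≡ 18 (mod 25), i.e. 3·t ≡ 18 − 1 ≡ 17 (mod 25). Since 3^(−1) ≡ 17 (mod 25), t ≡ 17·17 ≡ 14 (mod 25). So x ≡ 1 + 3·14 = 43 (mod 75).
  Combine with x ≡ 43 (mod 49): write x = 43 + 75·t and require 43 + 75·t ≡ 43 (mod 49), i.e. 75·t ≡ 43 − 43 ≡ 0 (mod 49). Since 75^(−1) ≡ 17 (mod 49) (75 ≡ 26 (mod 49)), t ≡ 17·0 ≡ 0 (mod 49). So x ≡ 43 + 75·0 = 43 (mod 3675).
Unique solution in [0, 3675): x = 43.

Final answer: x ≡ 43 (mod 3675); the representative in [0, 3675) is 43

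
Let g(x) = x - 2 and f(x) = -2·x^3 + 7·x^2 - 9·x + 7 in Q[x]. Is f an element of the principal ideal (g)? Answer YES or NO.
NO

In Q[x] the ideal (g) consists of all multiples of g, so f ∈ (g) iff g | f, i.e. iff the remainder of f on division by g is 0. Divide f by g (g is monic, so eliminate the leading term of the running remainder at each step):
  leading term -2·x^3: subtract (-2·x^2)·g(x) = -2·x^3 + 4·x^2, leaving 3·x^2 - 9·x + 7
  leading term 3·x^2: subtract (3·x)·g(x) = 3·x^2 - 6·x, leaving 7 - 3·x
  leading term -3·x: subtract (-3)·g(x) = 6 - 3·x, leaving 1
The remainder r(x) = 1 ≠ 0 (and deg r < deg g), so g ∤ f, i.e. f ∉ (g).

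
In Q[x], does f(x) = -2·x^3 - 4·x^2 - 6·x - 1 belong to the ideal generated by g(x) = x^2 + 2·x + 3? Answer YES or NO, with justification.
NO

In Q[x] the ideal (g) consists of all multiples of g, so f ∈ (g) iff g | f, i.e. iff the remainder of f on division by g is 0. Divide f by g (g is monic, so eliminate the leading term of the running remainder at each step):
  leading term -2·x^3: subtract (-2·x)·g(x) = -2·x^3 - 4·x^2 - 6·x, leaving -1
The remainder r(x) = -1 ≠ 0 (and deg r < deg g), so g ∤ f, i.e. f ∉ (g).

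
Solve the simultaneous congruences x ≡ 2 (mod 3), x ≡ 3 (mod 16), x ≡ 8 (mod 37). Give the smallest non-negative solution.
The moduli 3, 16, 37 are pairwise coprime, so by the CRT there is a unique solution mod 3·16·37 = 1776.
Solve by successive substitution. Start with x ≡ 2 (mod 3).
  Combine with x ≡ 3 (mod 16): write x = 2 + 3·t and require 2 + 3·t ≡ 3 (mod 16), i.e. 3·t ≡ 3 − 2 ≡ 1 (mod 16). Since 3^(−1) ≡ 11 (mod 16), t ≡ 11·1 ≡ 11 (mod 16). So x ≡ 2 + 3·11 = 35 (mod 48).
  Combine with x ≡ 8 (mod 37): write x = 35 + 48·t and require 35 + 48·t ≡ 8 (mod 37), i.e. 48·t ≡ 8 − 35 ≡ 10 (mod 37). Since 48^(−1) ≡ 27 (mod 37) (48 ≡ 11 (mod 37)), t ≡ 27·10 ≡ 11 (mod 37). So x ≡ 35 + 48·11 = 563 (mod 1776).
Unique solution in [0, 1776): x = 563.

Final answer: x ≡ 563 (mod 1776); the representative in [0, 1776) is 563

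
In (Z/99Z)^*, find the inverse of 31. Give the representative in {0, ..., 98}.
Apply the extended Euclidean algorithm to (99, 31), tracking rows (r, s, t) with s·99 + t·31 = r. Each division r_prev = q·r_cur + r_new produces the new row as (previous row) − q·(current row):
  row A: (99, 1, 0)   [1·99 + 0·31 = 99]
  row B: (31, 0, 1)   [0·99 + 1·31 = 31]
  99 = 3·31 + 6   → row C = row A − 3·row B = (6, 1, −3)   [check: 1·99 − 3·31 = 6]
  31 = 5·6 + 1   → row D = row B − 5·row C = (1, −5, 16)   [check: −5·99 + 16·31 = 1]
  6 = 6·1 + 0   → remainder 0, stop. gcd = 1 (last nonzero row D).
The gcd is 1, so 31 is invertible mod 99. The last nonzero row gives −5·99 + 16·31 = 1, so t = 16. So 31^(−1) ≡ 16 (mod 99). Verify: 31 · 16 = 496 ≡ 1 (mod 99). ✓

Final answer: 31^(−1) ≡ 16 (mod 99)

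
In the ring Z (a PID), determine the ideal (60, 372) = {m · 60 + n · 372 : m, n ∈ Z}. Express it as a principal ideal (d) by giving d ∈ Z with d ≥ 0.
In the PID Z, (a, b) is generated by gcd(a, b). Compute gcd(372, 60) with the extended Euclidean algorithm, tracking rows (r, s, t) with s·372 + t·60 = r:
  row A: (372, 1, 0)   [1·372 + 0·60 = 372]
  row B: (60, 0, 1)   [0·372 + 1·60 = 60]
  372 = 6·60 + 12   → row C = row A − 6·row B = (12, 1, −6)   [check: 1·372 − 6·60 = 12]
  60 = 5·12 + 0   → remainder 0, stop. gcd = 12 (last nonzero row C).
So gcd(60, 372) = 12, with Bézout identity 1·372 − 6·60 = 12. Containment (⊇): the Bézout identity exhibits 12 as an element of (60, 372), giving (12) ⊆ (60, 372). Containment (⊆): since 12 | 60 and 12 | 372 (60 = 12·5, 372 = 12·31), every Z-linear combination of 60 and 372 is divisible by 12, so (60, 372) ⊆ (12). Therefore (60, 372) = (12), d = 12.

Final answer: (60, 372) = (12); d = 12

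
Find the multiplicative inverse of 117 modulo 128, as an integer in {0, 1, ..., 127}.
117^(−1) ≡ 93 (mod 128)

Apply the extended Euclidean algorithm to (128, 117), tracking rows (r, s, t) with s·128 + t·117 = r. Each division r_prev = q·r_cur + r_new produces the new row as (previous row) − q·(current row):
  row A: (128, 1, 0)   [1·128 + 0·117 = 128]
  row B: (117, 0, 1)   [0·128 + 1·117 = 117]
  128 = 1·117 + 11   → row C = row A − 1·row B = (11, 1, −1)   [check: 1·128 − 1·117 = 11]
  117 = 10·11 + 7   → row D = row B − 10·row C = (7, −10, 11)   [check: −10·128 + 11·117 = 7]
  11 = 1·7 + 4   → row E = row C − 1·row D = (4, 11, −12)   [check: 11·128 − 12·117 = 4]
  7 = 1·4 + 3   → row F = row D − 1·row E = (3, −21, 23)   [check: −21·128 + 23·117 = 3]
  4 = 1·3 + 1   → row G = row E − 1·row F = (1, 32, −35)   [check: 32·128 − 35·117 = 1]
  3 = 3·1 + 0   → remainder 0, stop. gcd = 1 (last nonzero row G).
The gcd is 1, so 117 is invertible mod 128. The last nonzero row gives 32·128 − 35·117 = 1, so t = −35. So 117^(−1) ≡ −35 ≡ 93 (mod 128). Verify: 117 · 93 = 10881 ≡ 1 (mod 128). ✓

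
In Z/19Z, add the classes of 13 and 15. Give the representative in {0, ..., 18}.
Both summands are already reduced mod 19. 13 + 15 = 28; 28 = 1·19 + 9, so (13 + 15) mod 19 = 9.

Final answer: 9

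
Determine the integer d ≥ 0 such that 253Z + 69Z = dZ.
In the PID Z, (a, b) is generated by gcd(a, b). Compute gcd(253, 69) with the extended Euclidean algorithm, tracking rows (r, s, t) with s·253 + t·69 = r:
  row A: (253, 1, 0)   [1·253 + 0·69 = 253]
  row B: (69, 0, 1)   [0·253 + 1·69 = 69]
  253 = 3·69 + 46   → row C = row A − 3·row B = (46, 1, −3)   [check: 1·253 − 3·69 = 46]
  69 = 1·46 + 23   → row D = row B − 1·row C = (23, −1, 4)   [check: −1·253 + 4·69 = 23]
  46 = 2·23 + 0   → remainder 0, stop. gcd = 23 (last nonzero row D).
So gcd(253, 69) = 23, with Bézout identity −1·253 + 4·69 = 23. Containment (⊇): the Bézout identity exhibits 23 as an element of (253, 69), giving (23) ⊆ (253, 69). Containment (⊆): since 23 | 253 and 23 | 69 (253 = 23·11, 69 = 23·3), every Z-linear combination of 253 and 69 is divisible by 23, so (253, 69) ⊆ (23). Therefore (253, 69) = (23), d = 23.

Final answer: (253, 69) = (23); d = 23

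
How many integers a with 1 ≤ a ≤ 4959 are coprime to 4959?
The number of a ∈ {1, ..., 4959} with gcd(a, 4959) = 1 is by definition Euler's totient φ(4959). φ is multiplicative, with φ(p^e) = p^e − p^(e−1). Factorise 4959 = 3^2 · 19 · 29. Then
  φ(4959) = (3^2 − 3^1) · (19 − 1) · (29 − 1) = 6 · 18 · 28 = 3024.
So there are 3024 such integers.

Final answer: 3024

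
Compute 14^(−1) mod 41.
14^(−1) ≡ 3 (mod 41)

Apply the extended Euclidean algorithm to (41, 14), tracking rows (r, s, t) with s·41 + t·14 = r. Each division r_prev = q·r_cur + r_new produces the new row as (previous row) − q·(current row):
  row A: (41, 1, 0)   [1·41 + 0·14 = 41]
  row B: (14, 0, 1)   [0·41 + 1·14 = 14]
  41 = 2·14 + 13   → row C = row A − 2·row B = (13, 1, −2)   [check: 1·41 − 2·14 = 13]
  14 = 1·13 + 1   → row D = row B − 1·row C = (1, −1, 3)   [check: −1·41 + 3·14 = 1]
  13 = 13·1 + 0   → remainder 0, stop. gcd = 1 (last nonzero row D).
The gcd is 1, so 14 is invertible mod 41. The last nonzero row gives −1·41 + 3·14 = 1, so t = 3. So 14^(−1) ≡ 3 (mod 41). Verify: 14 · 3 = 42 ≡ 1 (mod 41). ✓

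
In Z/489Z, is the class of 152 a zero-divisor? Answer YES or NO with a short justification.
gcd(152, 489) = 1, so 152 is a unit in Z/489Z (it has a multiplicative inverse). A unit cannot be a zero-divisor: if 152·b ≡ 0 then multiplying both sides by 152^(−1) gives b ≡ 0. So 152 is not a zero-divisor.

Final answer: NO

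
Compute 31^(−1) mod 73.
31^(−1) ≡ 33 (mod 73)

Apply the extended Euclidean algorithm to (73, 31), tracking rows (r, s, t) with s·73 + t·31 = r. Each division r_prev = q·r_cur + r_new produces the new row as (previous row) − q·(current row):
  row A: (73, 1, 0)   [1·73 + 0·31 = 73]
  row B: (31, 0, 1)   [0·73 + 1·31 = 31]
  73 = 2·31 + 11   → row C = row A − 2·row B = (11, 1, −2)   [check: 1·73 − 2·31 = 11]
  31 = 2·11 + 9   → row D = row B − 2·row C = (9, −2, 5)   [check: −2·73 + 5·31 = 9]
  11 = 1·9 + 2   → row E = row C − 1·row D = (2, 3, −7)   [check: 3·73 − 7·31 = 2]
  9 = 4·2 + 1   → row F = row D − 4·row E = (1, −14, 33)   [check: −14·73 + 33·31 = 1]
  2 = 2·1 + 0   → remainder 0, stop. gcd = 1 (last nonzero row F).
The gcd is 1, so 31 is invertible mod 73. The last nonzero row gives −14·73 + 33·31 = 1, so t = 33. So 31^(−1) ≡ 33 (mod 73). Verify: 31 · 33 = 1023 ≡ 1 (mod 73). ✓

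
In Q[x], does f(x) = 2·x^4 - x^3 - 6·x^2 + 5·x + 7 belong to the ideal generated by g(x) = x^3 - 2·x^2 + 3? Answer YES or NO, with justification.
NO

In Q[x] the ideal (g) consists of all multiples of g, so f ∈ (g) iff g | f, i.e. iff the remainder of f on division by g is 0. Divide f by g (g is monic, so eliminate the leading term of the running remainder at each step):
  leading term 2·x^4: subtract (2·x)·g(x) = 2·x^4 - 4·x^3 + 6·x, leaving 3·x^3 - 6·x^2 - x + 7
  leading term 3·x^3: subtract (3)·g(x) = 3·x^3 - 6·x^2 + 9, leaving -x - 2
The remainder r(x) = -x - 2 ≠ 0 (and deg r < deg g), so g ∤ f, i.e. f ∉ (g).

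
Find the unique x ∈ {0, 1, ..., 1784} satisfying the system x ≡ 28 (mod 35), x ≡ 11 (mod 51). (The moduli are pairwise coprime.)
x ≡ 623 (mod 1785); the representative in [0, 1785) is 623

The moduli 35, 51 are pairwise coprime, so by the CRT there is a unique solution mod 35·51 = 1785.
Solve by successive substitution. Start with x ≡ 28 (mod 35).
  Combine with x ≡ 11 (mod 51): write x = 28 + 35·t and require 28 + 35·t ≡ 11 (mod 51), i.e. 35·t ≡ 11 − 28 ≡ 34 (mod 51). Since 35^(−1) ≡ 35 (mod 51), t ≡ 35·34 ≡ 17 (mod 51). So x ≡ 28 + 35·17 = 623 (mod 1785).
Unique solution in [0, 1785): x = 623.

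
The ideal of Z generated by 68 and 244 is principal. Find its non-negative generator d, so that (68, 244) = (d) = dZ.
In the PID Z, (a, b) is generated by gcd(a, b). Compute gcd(244, 68) with the extended Euclidean algorithm, tracking rows (r, s, t) with s·244 + t·68 = r:
  row A: (244, 1, 0)   [1·244 + 0·68 = 244]
  row B: (68, 0, 1)   [0·244 + 1·68 = 68]
  244 = 3·68 + 40   → row C = row A − 3·row B = (40, 1, −3)   [check: 1·244 − 3·68 = 40]
  68 = 1·40 + 28   → row D = row B − 1·row C = (28, −1, 4)   [check: −1·244 + 4·68 = 28]
  40 = 1·28 + 12   → row E = row C − 1·row D = (12, 2, −7)   [check: 2·244 − 7·68 = 12]
  28 = 2·12 + 4   → row F = row D − 2·row E = (4, −5, 18)   [check: −5·244 + 18·68 = 4]
  12 = 3·4 + 0   → remainder 0, stop. gcd = 4 (last nonzero row F).
So gcd(68, 244) = 4, with Bézout identity −5·244 + 18·68 = 4. Containment (⊇): the Bézout identity exhibits 4 as an element of (68, 244), giving (4) ⊆ (68, 244). Containment (⊆): since 4 | 68 and 4 | 244 (68 = 4·17, 244 = 4·61), every Z-linear combination of 68 and 244 is divisible by 4, so (68, 244) ⊆ (4). Therefore (68, 244) = (4), d = 4.

Final answer: (68, 244) = (4); d = 4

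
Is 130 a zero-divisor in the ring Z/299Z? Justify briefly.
YES

gcd(130, 299) = 13 > 1, so 130 is not a unit in Z/299Z. In Z/nZ every nonzero non-unit is a zero-divisor: explicitly, take b = 299/gcd = 23 ≠ 0 (mod 299); then 130·23 = 2990 = 10·299, i.e. 130·23 ≡ 0 (mod 299). So 130 is a zero-divisor.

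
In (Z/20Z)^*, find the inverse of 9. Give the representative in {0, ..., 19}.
9^(−1) ≡ 9 (mod 20)

Apply the extended Euclidean algorithm to (20, 9), tracking rows (r, s, t) with s·20 + t·9 = r. Each division r_prev = q·r_cur + r_new produces the new row as (previous row) − q·(current row):
  row A: (20, 1, 0)   [1·20 + 0·9 = 20]
  row B: (9, 0, 1)   [0·20 + 1·9 = 9]
  20 = 2·9 + 2   → row C = row A − 2·row B = (2, 1, −2)   [check: 1·20 − 2·9 = 2]
  9 = 4·2 + 1   → row D = row B − 4·row C = (1, −4, 9)   [check: −4·20 + 9·9 = 1]
  2 = 2·1 + 0   → remainder 0, stop. gcd = 1 (last nonzero row D).
The gcd is 1, so 9 is invertible mod 20. The last nonzero row gives −4·20 + 9·9 = 1, so t = 9. So 9^(−1) ≡ 9 (mod 20). Verify: 9 · 9 = 81 ≡ 1 (mod 20). ✓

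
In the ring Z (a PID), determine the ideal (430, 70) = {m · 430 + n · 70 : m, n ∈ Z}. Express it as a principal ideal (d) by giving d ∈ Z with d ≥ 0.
(430, 70) = (10); d = 10

In the PID Z, (a, b) is generated by gcd(a, b). Compute gcd(430, 70) with the extended Euclidean algorithm, tracking rows (r, s, t) with s·430 + t·70 = r:
  row A: (430, 1, 0)   [1·430 + 0·70 = 430]
  row B: (70, 0, 1)   [0·430 + 1·70 = 70]
  430 = 6·70 + 10   → row C = row A − 6·row B = (10, 1, −6)   [check: 1·430 − 6·70 = 10]
  70 = 7·10 + 0   → remainder 0, stop. gcd = 10 (last nonzero row C).
So gcd(430, 70) = 10, with Bézout identity 1·430 − 6·70 = 10. Containment (⊇): the Bézout identity exhibits 10 as an element of (430, 70), giving (10) ⊆ (430, 70). Containment (⊆): since 10 | 430 and 10 | 70 (430 = 10·43, 70 = 10·7), every Z-linear combination of 430 and 70 is divisible by 10, so (430, 70) ⊆ (10). Therefore (430, 70) = (10), d = 10.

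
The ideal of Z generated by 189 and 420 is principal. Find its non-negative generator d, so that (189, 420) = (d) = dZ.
In the PID Z, (a, b) is generated by gcd(a, b). Compute gcd(420, 189) with the extended Euclidean algorithm, tracking rows (r, s, t) with s·420 + t·189 = r:
  row A: (420, 1, 0)   [1·420 + 0·189 = 420]
  row B: (189, 0, 1)   [0·420 + 1·189 = 189]
  420 = 2·189 + 42   → row C = row A − 2·row B = (42, 1, −2)   [check: 1·420 − 2·189 = 42]
  189 = 4·42 + 21   → row D = row B − 4·row C = (21, −4, 9)   [check: −4·420 + 9·189 = 21]
  42 = 2·21 + 0   → remainder 0, stop. gcd = 21 (last nonzero row D).
So gcd(189, 420) = 21, with Bézout identity −4·420 + 9·189 = 21. Containment (⊇): the Bézout identity exhibits 21 as an element of (189, 420), giving (21) ⊆ (189, 420). Containment (⊆): since 21 | 189 and 21 | 420 (189 = 21·9, 420 = 21·20), every Z-linear combination of 189 and 420 is divisible by 21, so (189, 420) ⊆ (21). Therefore (189, 420) = (21), d = 21.

Final answer: (189, 420) = (21); d = 21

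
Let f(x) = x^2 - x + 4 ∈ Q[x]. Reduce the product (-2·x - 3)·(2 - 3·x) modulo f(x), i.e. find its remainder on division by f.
a · b ≡ 11·x - 30 (mod f(x))

First multiply in Q[x] without reducing: a · b = 6·x^2 + 5·x - 6. Now divide by f(x) = x^2 - x + 4, eliminating the leading term at each step:
  leading term 6·x^2: subtract (6)·f(x) = 6·x^2 - 6·x + 24, leaving 11·x - 30
The degree is now < 2, so this is the remainder. Hence a · b ≡ 11·x - 30 in Q[x]/(f).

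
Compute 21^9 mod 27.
0

Use repeated squaring. Binary(9) = 1001. Walk through the bits of the exponent 9 left-to-right: at each bit after the leading one, square the running value, then multiply by 21 if the bit is 1 (always reducing mod 27):
  bit 1 = 1 (leading): start with 21.
  bit 2 = 0: square 21^2 = 441 ≡ 9 (mod 27).
  bit 3 = 0: square 9^2 = 81 ≡ 0 (mod 27).
  bit 4 = 1: square 0^2 = 0; bit is 1, so multiply 0·21 = 0 (mod 27).
Final value: 21^9 ≡ 0 (mod 27).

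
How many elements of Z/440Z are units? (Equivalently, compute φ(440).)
Z/440Z has φ(440) = 160 units

An element a ∈ Z/440Z is a unit iff gcd(a, 440) = 1, so the number of units is φ(440). φ is multiplicative, with φ(p^e) = p^e − p^(e−1). Factorise 440 = 2^3 · 5 · 11. Then
  φ(440) = (2^3 − 2^2) · (5 − 1) · (11 − 1) = 4 · 4 · 10 = 160.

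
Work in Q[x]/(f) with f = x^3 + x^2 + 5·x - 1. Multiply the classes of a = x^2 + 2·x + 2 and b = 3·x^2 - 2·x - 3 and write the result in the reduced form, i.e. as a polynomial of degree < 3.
a · b ≡ -17·x^2 - 12·x - 5 (mod f(x))

First multiply in Q[x] without reducing: a · b = 3·x^4 + 4·x^3 - x^2 - 10·x - 6. Now divide by f(x) = x^3 + x^2 + 5·x - 1, eliminating the leading term at each step:
  leading term 3·x^4: subtract (3·x)·f(x) = 3·x^4 + 3·x^3 + 15·x^2 - 3·x, leaving x^3 - 16·x^2 - 7·x - 6
  leading term x^3: subtract (1)·f(x) = x^3 + x^2 + 5·x - 1, leaving -17·x^2 - 12·x - 5
The degree is now < 3, so this is the remainder. Hence a · b ≡ -17·x^2 - 12·x - 5 in Q[x]/(f).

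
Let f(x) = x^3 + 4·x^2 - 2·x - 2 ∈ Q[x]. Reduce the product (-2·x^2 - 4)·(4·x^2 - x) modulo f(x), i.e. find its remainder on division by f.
First multiply in Q[x] without reducing: a · b = -8·x^4 + 2·x^3 - 16·x^2 + 4·x. Now divide by f(x) = x^3 + 4·x^2 - 2·x - 2, eliminating the leading term at each step:
  leading term -8·x^4: subtract (-8·x)·f(x) = -8·x^4 - 32·x^3 + 16·x^2 + 16·x, leaving 34·x^3 - 32·x^2 - 12·x
  leading term 34·x^3: subtract (34)·f(x) = 34·x^3 + 136·x^2 - 68·x - 68, leaving -168·x^2 + 56·x + 68
The degree is now < 3, so this is the remainder. Hence a · b ≡ -168·x^2 + 56·x + 68 in Q[x]/(f).

Final answer: a · b ≡ -168·x^2 + 56·x + 68 (mod f(x))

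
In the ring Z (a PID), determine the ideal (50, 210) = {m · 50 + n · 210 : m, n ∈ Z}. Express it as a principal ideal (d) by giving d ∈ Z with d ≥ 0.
(50, 210) = (10); d = 10

In the PID Z, (a, b) is generated by gcd(a, b). Compute gcd(210, 50) with the extended Euclidean algorithm, tracking rows (r, s, t) with s·210 + t·50 = r:
  row A: (210, 1, 0)   [1·210 + 0·50 = 210]
  row B: (50, 0, 1)   [0·210 + 1·50 = 50]
  210 = 4·50 + 10   → row C = row A − 4·row B = (10, 1, −4)   [check: 1·210 − 4·50 = 10]
  50 = 5·10 + 0   → remainder 0, stop. gcd = 10 (last nonzero row C).
So gcd(50, 210) = 10, with Bézout identity 1·210 − 4·50 = 10. Containment (⊇): the Bézout identity exhibits 10 as an element of (50, 210), giving (10) ⊆ (50, 210). Containment (⊆): since 10 | 50 and 10 | 210 (50 = 10·5, 210 = 10·21), every Z-linear combination of 50 and 210 is divisible by 10, so (50, 210) ⊆ (10). Therefore (50, 210) = (10), d = 10.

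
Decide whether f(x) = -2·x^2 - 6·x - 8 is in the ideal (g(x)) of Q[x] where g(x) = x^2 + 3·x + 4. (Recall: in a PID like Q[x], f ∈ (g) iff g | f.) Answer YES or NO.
In Q[x] the ideal (g) consists of all multiples of g, so f ∈ (g) iff g | f, i.e. iff the remainder of f on division by g is 0. Divide f by g (g is monic, so eliminate the leading term of the running remainder at each step):
  leading term -2·x^2: subtract (-2)·g(x) = -2·x^2 - 6·x - 8, leaving 0
The remainder is 0, so f(x) = g(x) · h(x) with h(x) = -2. Hence g | f, i.e. f ∈ (g).

Final answer: YES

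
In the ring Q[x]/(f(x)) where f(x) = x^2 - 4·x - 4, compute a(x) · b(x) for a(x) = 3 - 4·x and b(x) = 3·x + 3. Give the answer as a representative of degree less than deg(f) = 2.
a · b ≡ -51·x - 39 (mod f(x))

First multiply in Q[x] without reducing: a · b = -12·x^2 - 3·x + 9. Now divide by f(x) = x^2 - 4·x - 4, eliminating the leading term at each step:
  leading term -12·x^2: subtract (-12)·f(x) = -12·x^2 + 48·x + 48, leaving -51·x - 39
The degree is now < 2, so this is the remainder. Hence a · b ≡ -51·x - 39 in Q[x]/(f).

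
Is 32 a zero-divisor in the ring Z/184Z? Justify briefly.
gcd(32, 184) = 8 > 1, so 32 is not a unit in Z/184Z. In Z/nZ every nonzero non-unit is a zero-divisor: explicitly, take b = 184/gcd = 23 ≠ 0 (mod 184); then 32·23 = 736 = 4·184, i.e. 32·23 ≡ 0 (mod 184). So 32 is a zero-divisor.

Final answer: YES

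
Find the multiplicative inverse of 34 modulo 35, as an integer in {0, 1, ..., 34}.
34^(−1) ≡ 34 (mod 35)

Apply the extended Euclidean algorithm to (35, 34), tracking rows (r, s, t) with s·35 + t·34 = r. Each division r_prev = q·r_cur + r_new produces the new row as (previous row) − q·(current row):
  row A: (35, 1, 0)   [1·35 + 0·34 = 35]
  row B: (34, 0, 1)   [0·35 + 1·34 = 34]
  35 = 1·34 + 1   → row C = row A − 1·row B = (1, 1, −1)   [check: 1·35 − 1·34 = 1]
  34 = 34·1 + 0   → remainder 0, stop. gcd = 1 (last nonzero row C).
The gcd is 1, so 34 is invertible mod 35. The last nonzero row gives 1·35 − 1·34 = 1, so t = −1. So 34^(−1) ≡ −1 ≡ 34 (mod 35). Verify: 34 · 34 = 1156 ≡ 1 (mod 35). ✓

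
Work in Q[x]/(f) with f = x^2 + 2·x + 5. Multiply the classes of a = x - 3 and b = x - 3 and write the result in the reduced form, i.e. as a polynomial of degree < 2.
First multiply in Q[x] without reducing: a · b = x^2 - 6·x + 9. Now divide by f(x) = x^2 + 2·x + 5, eliminating the leading term at each step:
  leading term x^2: subtract (1)·f(x) = x^2 + 2·x + 5, leaving 4 - 8·x
The degree is now < 2, so this is the remainder. Hence a · b ≡ 4 - 8·x in Q[x]/(f).

Final answer: a · b ≡ 4 - 8·x (mod f(x))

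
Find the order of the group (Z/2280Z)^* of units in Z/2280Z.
(Z/2280Z)^* consists of the classes a with gcd(a, 2280) = 1, so its order is φ(2280). φ is multiplicative, with φ(p^e) = p^e − p^(e−1). Factorise 2280 = 2^3 · 3 · 5 · 19. Then
  φ(2280) = (2^3 − 2^2) · (3 − 1) · (5 − 1) · (19 − 1) = 4 · 2 · 4 · 18 = 576.
Thus |(Z/2280Z)^*| = 576.

Final answer: |(Z/2280Z)^*| = 576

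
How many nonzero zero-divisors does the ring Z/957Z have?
Z/957Z has 396 nonzero zero-divisors

In Z/957Z each nonzero element is either a unit (gcd with 957 is 1) or a zero-divisor (gcd > 1). The number of units is φ(957): factorise 957 = 3 · 11 · 29, so φ(957) = (3 − 1) · (11 − 1) · (29 − 1) = 2 · 10 · 28 = 560. The nonzero elements number 957 − 1 = 956. Hence the nonzero zero-divisors number 956 − 560 = 396.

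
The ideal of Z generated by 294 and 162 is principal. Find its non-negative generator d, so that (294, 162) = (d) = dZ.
In the PID Z, (a, b) is generated by gcd(a, b). Compute gcd(294, 162) with the extended Euclidean algorithm, tracking rows (r, s, t) with s·294 + t·162 = r:
  row A: (294, 1, 0)   [1·294 + 0·162 = 294]
  row B: (162, 0, 1)   [0·294 + 1·162 = 162]
  294 = 1·162 + 132   → row C = row A − 1·row B = (132, 1, −1)   [check: 1·294 − 1·162 = 132]
  162 = 1·132 + 30   → row D = row B − 1·row C = (30, −1, 2)   [check: −1·294 + 2·162 = 30]
  132 = 4·30 + 12   → row E = row C − 4·row D = (12, 5, −9)   [check: 5·294 − 9·162 = 12]
  30 = 2·12 + 6   → row F = row D − 2·row E = (6, −11, 20)   [check: −11·294 + 20·162 = 6]
  12 = 2·6 + 0   → remainder 0, stop. gcd = 6 (last nonzero row F).
So gcd(294, 162) = 6, with Bézout identity −11·294 + 20·162 = 6. Containment (⊇): the Bézout identity exhibits 6 as an element of (294, 162), giving (6) ⊆ (294, 162). Containment (⊆): since 6 | 294 and 6 | 162 (294 = 6·49, 162 = 6·27), every Z-linear combination of 294 and 162 is divisible by 6, so (294, 162) ⊆ (6). Therefore (294, 162) = (6), d = 6.

Final answer: (294, 162) = (6); d = 6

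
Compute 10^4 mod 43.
24

Use repeated squaring. Binary(4) = 100. Walk through the bits of the exponent 4 left-to-right: at each bit after the leading one, square the running value, then multiply by 10 if the bit is 1 (always reducing mod 43):
  bit 1 = 1 (leading): start with 10.
  bit 2 = 0: square 10^2 = 100 ≡ 14 (mod 43).
  bit 3 = 0: square 14^2 = 196 ≡ 24 (mod 43).
Final value: 10^4 ≡ 24 (mod 43).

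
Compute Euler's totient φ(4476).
φ(4476) = 1488

φ is multiplicative, with φ(p^e) = p^e − p^(e−1). Factorise 4476 = 2^2 · 3 · 373. Then
  φ(4476) = (2^2 − 2^1) · (3 − 1) · (373 − 1) = 2 · 2 · 372 = 1488.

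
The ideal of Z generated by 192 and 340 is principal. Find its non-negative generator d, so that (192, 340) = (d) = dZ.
In the PID Z, (a, b) is generated by gcd(a, b). Compute gcd(340, 192) with the extended Euclidean algorithm, tracking rows (r, s, t) with s·340 + t·192 = r:
  row A: (340, 1, 0)   [1·340 + 0·192 = 340]
  row B: (192, 0, 1)   [0·340 + 1·192 = 192]
  340 = 1·192 + 148   → row C = row A − 1·row B = (148, 1, −1)   [check: 1·340 − 1·192 = 148]
  192 = 1·148 + 44   → row D = row B − 1·row C = (44, −1, 2)   [check: −1·340 + 2·192 = 44]
  148 = 3·44 + 16   → row E = row C − 3·row D = (16, 4, −7)   [check: 4·340 − 7·192 = 16]
  44 = 2·16 + 12   → row F = row D − 2·row E = (12, −9, 16)   [check: −9·340 + 16·192 = 12]
  16 = 1·12 + 4   → row G = row E − 1·row F = (4, 13, −23)   [check: 13·340 − 23·192 = 4]
  12 = 3·4 + 0   → remainder 0, stop. gcd = 4 (last nonzero row G).
So gcd(192, 340) = 4, with Bézout identity 13·340 − 23·192 = 4. Containment (⊇): the Bézout identity exhibits 4 as an element of (192, 340), giving (4) ⊆ (192, 340). Containment (⊆): since 4 | 192 and 4 | 340 (192 = 4·48, 340 = 4·85), every Z-linear combination of 192 and 340 is divisible by 4, so (192, 340) ⊆ (4). Therefore (192, 340) = (4), d = 4.

Final answer: (192, 340) = (4); d = 4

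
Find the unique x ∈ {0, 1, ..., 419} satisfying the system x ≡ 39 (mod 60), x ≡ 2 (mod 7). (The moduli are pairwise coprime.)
The moduli 60, 7 are pairwise coprime, so by the CRT there is a unique solution mod 60·7 = 420.
Solve by successive substitution. Start with x ≡ 39 (mod 60).
  Combine with x ≡ 2 (mod 7): write x = 39 + 60·t and require 39 + 60·t ≡ 2 (mod 7), i.e. 60·t ≡ 2 − 39 ≡ 5 (mod 7). Since 60^(−1) ≡ 2 (mod 7) (60 ≡ 4 (mod 7)), t ≡ 2·5 ≡ 3 (mod 7). So x ≡ 39 + 60·3 = 219 (mod 420).
Unique solution in [0, 420): x = 219.

Final answer: x ≡ 219 (mod 420); the representative in [0, 420) is 219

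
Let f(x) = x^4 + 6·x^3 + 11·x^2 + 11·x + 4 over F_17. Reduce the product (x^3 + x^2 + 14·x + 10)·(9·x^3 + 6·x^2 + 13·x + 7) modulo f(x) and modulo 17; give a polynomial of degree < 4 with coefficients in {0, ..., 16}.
Multiply as integer polynomials: a · b = 9·x^6 + 15·x^5 + 145·x^4 + 194·x^3 + 249·x^2 + 228·x + 70. Reducing coefficients mod 17: a · b ≡ 9·x^6 + 15·x^5 + 9·x^4 + 7·x^3 + 11·x^2 + 7·x + 2. Now divide by f(x) = x^4 + 6·x^3 + 11·x^2 + 11·x + 4 in F_17[x], eliminating the leading term at each step:
  leading term 9·x^6: subtract (9·x^2)·f(x) = 9·x^6 + 3·x^5 + 14·x^4 + 14·x^3 + 2·x^2, leaving 12·x^5 + 12·x^4 + 10·x^3 + 9·x^2 + 7·x + 2 (coefficients mod 17)
  leading term 12·x^5: subtract (12·x)·f(x) = 12·x^5 + 4·x^4 + 13·x^3 + 13·x^2 + 14·x, leaving 8·x^4 + 14·x^3 + 13·x^2 + 10·x + 2 (coefficients mod 17)
  leading term 8·x^4: subtract (8)·f(x) = 8·x^4 + 14·x^3 + 3·x^2 + 3·x + 15, leaving 10·x^2 + 7·x + 4 (coefficients mod 17)
The degree is now < 4, so this is the remainder. Hence a · b ≡ 10·x^2 + 7·x + 4 in F_17[x]/(f).

Final answer: a · b ≡ 10·x^2 + 7·x + 4 (mod f(x))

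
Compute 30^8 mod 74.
Use repeated squaring. Binary(8) = 1000. Walk through the bits of the exponent 8 left-to-right: at each bit after the leading one, square the running value, then multiply by 30 if the bit is 1 (always reducing mod 74):
  bit 1 = 1 (leading): start with 30.
  bit 2 = 0: square 30^2 = 900 ≡ 12 (mod 74).
  bit 3 = 0: square 12^2 = 144 ≡ 70 (mod 74).
  bit 4 = 0: square 70^2 = 4900 ≡ 16 (mod 74).
Final value: 30^8 ≡ 16 (mod 74).

Final answer: 16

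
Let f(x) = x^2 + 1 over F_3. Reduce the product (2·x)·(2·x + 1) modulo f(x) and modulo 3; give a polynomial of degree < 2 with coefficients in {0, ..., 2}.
a · b ≡ 2·x + 2 (mod f(x))

Multiply as integer polynomials: a · b = 4·x^2 + 2·x. Reducing coefficients mod 3: a · b ≡ x^2 + 2·x. Now divide by f(x) = x^2 + 1 in F_3[x], eliminating the leading term at each step:
  leading term x^2: subtract (1)·f(x) = x^2 + 1, leaving 2·x + 2 (coefficients mod 3)
The degree is now < 2, so this is the remainder. Hence a · b ≡ 2·x + 2 in F_3[x]/(f).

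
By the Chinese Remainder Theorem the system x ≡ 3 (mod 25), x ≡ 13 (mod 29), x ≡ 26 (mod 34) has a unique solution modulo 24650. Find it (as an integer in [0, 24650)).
The moduli 25, 29, 34 are pairwise coprime, so by the CRT there is a unique solution mod 25·29·34 = 24650.
Solve by successive substitution. Start with x ≡ 3 (mod 25).
  Combine with x ≡ 13 (mod 29): write x = 3 + 25·t and require 3 + 25·t ≡ 13 (mod 29), i.e. 25·t ≡ 13 − 3 ≡ 10 (mod 29). Since 25^(−1) ≡ 7 (mod 29), t ≡ 7·10 ≡ 12 (mod 29). So x ≡ 3 + 25·12 = 303 (mod 725).
  Combine with x ≡ 26 (mod 34): write x = 303 + 725·t and require 303 + 725·t ≡ 26 (mod 34), i.e. 725·t ≡ 26 − 303 ≡ 29 (mod 34). Since 725^(−1) ≡ 31 (mod 34) (725 ≡ 11 (mod 34)), t ≡ 31·29 ≡ 15 (mod 34). So x ≡ 303 + 725·15 = 11178 (mod 24650).
Unique solution in [0, 24650): x = 11178.

Final answer: x ≡ 11178 (mod 24650); the representative in [0, 24650) is 11178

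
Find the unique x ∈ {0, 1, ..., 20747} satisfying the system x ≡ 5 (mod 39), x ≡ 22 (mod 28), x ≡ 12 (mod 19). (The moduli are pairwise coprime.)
x ≡ 3242 (mod 20748); the representative in [0, 20748) is 3242

The moduli 39, 28, 19 are pairwise coprime, so by the CRT there is a unique solution mod 39·28·19 = 20748.
Solve by successive substitution. Start with x ≡ 5 (mod 39).
  Combine with x ≡ 22 (mod 28): write x = 5 + 39·t and require 5 + 39·t ≡ 22 (mod 28), i.e. 39·t ≡ 22 − 5 ≡ 17 (mod 28). Since 39^(−1) ≡ 23 (mod 28) (39 ≡ 11 (mod 28)), t ≡ 23·17 ≡ 27 (mod 28). So x ≡ 5 + 39·27 = 1058 (mod 1092).
  Combine with x ≡ 12 (mod 19): write x = 1058 + 1092·t and require 1058 + 1092·t ≡ 12 (mod 19), i.e. 1092·t ≡ 12 − 1058 ≡ 18 (mod 19). Since 1092^(−1) ≡ 17 (mod 19) (1092 ≡ 9 (mod 19)), t ≡ 17·18 ≡ 2 (mod 19). So x ≡ 1058 + 1092·2 = 3242 (mod 20748).
Unique solution in [0, 20748): x = 3242.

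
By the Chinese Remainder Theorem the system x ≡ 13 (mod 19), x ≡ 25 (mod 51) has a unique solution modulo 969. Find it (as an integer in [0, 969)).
The moduli 19, 51 are pairwise coprime, so by the CRT there is a unique solution mod 19·51 = 969.
Solve by successive substitution. Start with x ≡ 13 (mod 19).
  Combine with x ≡ 25 (mod 51): write x = 13 + 19·t and require 13 + 19·t ≡ 25 (mod 51), i.e. 19·t ≡ 25 − 13 ≡ 12 (mod 51). Since 19^(−1) ≡ 43 (mod 51), t ≡ 43·12 ≡ 6 (mod 51). So x ≡ 13 + 19·6 = 127 (mod 969).
Unique solution in [0, 969): x = 127.

Final answer: x ≡ 127 (mod 969); the representative in [0, 969) is 127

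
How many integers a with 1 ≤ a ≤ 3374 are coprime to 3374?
1440

The number of a ∈ {1, ..., 3374} with gcd(a, 3374) = 1 is by definition Euler's totient φ(3374). φ is multiplicative, with φ(p^e) = p^e − p^(e−1). Factorise 3374 = 2 · 7 · 241. Then
  φ(3374) = (2 − 1) · (7 − 1) · (241 − 1) = 1 · 6 · 240 = 1440.
So there are 1440 such integers.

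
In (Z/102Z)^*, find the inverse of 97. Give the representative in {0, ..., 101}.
Apply the extended Euclidean algorithm to (102, 97), tracking rows (r, s, t) with s·102 + t·97 = r. Each division r_prev = q·r_cur + r_new produces the new row as (previous row) − q·(current row):
  row A: (102, 1, 0)   [1·102 + 0·97 = 102]
  row B: (97, 0, 1)   [0·102 + 1·97 = 97]
  102 = 1·97 + 5   → row C = row A − 1·row B = (5, 1, −1)   [check: 1·102 − 1·97 = 5]
  97 = 19·5 + 2   → row D = row B − 19·row C = (2, −19, 20)   [check: −19·102 + 20·97 = 2]
  5 = 2·2 + 1   → row E = row C − 2·row D = (1, 39, −41)   [check: 39·102 − 41·97 = 1]
  2 = 2·1 + 0   → remainder 0, stop. gcd = 1 (last nonzero row E).
The gcd is 1, so 97 is invertible mod 102. The last nonzero row gives 39·102 − 41·97 = 1, so t = −41. So 97^(−1) ≡ −41 ≡ 61 (mod 102). Verify: 97 · 61 = 5917 ≡ 1 (mod 102). ✓

Final answer: 97^(−1) ≡ 61 (mod 102)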